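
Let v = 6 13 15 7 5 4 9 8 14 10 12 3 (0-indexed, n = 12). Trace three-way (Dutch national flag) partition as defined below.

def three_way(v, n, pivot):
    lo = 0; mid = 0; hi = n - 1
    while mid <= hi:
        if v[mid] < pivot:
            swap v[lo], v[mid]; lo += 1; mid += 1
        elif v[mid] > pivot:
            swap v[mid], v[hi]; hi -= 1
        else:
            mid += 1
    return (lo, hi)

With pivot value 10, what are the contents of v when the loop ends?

lo=0 mid=0 hi=11
6<10: swap(0,0), lo=1 mid=1 ⇒ 6 13 15 7 5 4 9 8 14 10 12 3
13>10: swap(1,11), hi=10 ⇒ 6 3 15 7 5 4 9 8 14 10 12 13
3<10: swap(1,1), lo=2 mid=2 ⇒ 6 3 15 7 5 4 9 8 14 10 12 13
15>10: swap(2,10), hi=9 ⇒ 6 3 12 7 5 4 9 8 14 10 15 13
12>10: swap(2,9), hi=8 ⇒ 6 3 10 7 5 4 9 8 14 12 15 13
10=10: mid=3
7<10: swap(2,3), lo=3 mid=4 ⇒ 6 3 7 10 5 4 9 8 14 12 15 13
5<10: swap(3,4), lo=4 mid=5 ⇒ 6 3 7 5 10 4 9 8 14 12 15 13
4<10: swap(4,5), lo=5 mid=6 ⇒ 6 3 7 5 4 10 9 8 14 12 15 13
9<10: swap(5,6), lo=6 mid=7 ⇒ 6 3 7 5 4 9 10 8 14 12 15 13
8<10: swap(6,7), lo=7 mid=8 ⇒ 6 3 7 5 4 9 8 10 14 12 15 13
14>10: swap(8,8), hi=7 ⇒ 6 3 7 5 4 9 8 10 14 12 15 13
done. lo=7 hi=7; v=6 3 7 5 4 9 8 10 14 12 15 13

6 3 7 5 4 9 8 10 14 12 15 13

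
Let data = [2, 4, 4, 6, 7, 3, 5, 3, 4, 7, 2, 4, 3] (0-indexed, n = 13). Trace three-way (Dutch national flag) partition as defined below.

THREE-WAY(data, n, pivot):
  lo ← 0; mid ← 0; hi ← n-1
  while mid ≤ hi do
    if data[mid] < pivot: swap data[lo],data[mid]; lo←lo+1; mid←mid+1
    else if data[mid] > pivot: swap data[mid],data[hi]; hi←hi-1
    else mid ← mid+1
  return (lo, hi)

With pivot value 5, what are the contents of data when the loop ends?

[2, 4, 4, 3, 4, 3, 3, 4, 2, 5, 7, 7, 6]

pivot = 5; lo=0, mid=0, hi=12
data[mid]=2<5: swap data[0],data[0]; lo=1,mid=1 → [2, 4, 4, 6, 7, 3, 5, 3, 4, 7, 2, 4, 3]
data[mid]=4<5: swap data[1],data[1]; lo=2,mid=2 → [2, 4, 4, 6, 7, 3, 5, 3, 4, 7, 2, 4, 3]
data[mid]=4<5: swap data[2],data[2]; lo=3,mid=3 → [2, 4, 4, 6, 7, 3, 5, 3, 4, 7, 2, 4, 3]
data[mid]=6>5: swap data[3],data[12]; hi=11 → [2, 4, 4, 3, 7, 3, 5, 3, 4, 7, 2, 4, 6]
data[mid]=3<5: swap data[3],data[3]; lo=4,mid=4 → [2, 4, 4, 3, 7, 3, 5, 3, 4, 7, 2, 4, 6]
data[mid]=7>5: swap data[4],data[11]; hi=10 → [2, 4, 4, 3, 4, 3, 5, 3, 4, 7, 2, 7, 6]
data[mid]=4<5: swap data[4],data[4]; lo=5,mid=5 → [2, 4, 4, 3, 4, 3, 5, 3, 4, 7, 2, 7, 6]
data[mid]=3<5: swap data[5],data[5]; lo=6,mid=6 → [2, 4, 4, 3, 4, 3, 5, 3, 4, 7, 2, 7, 6]
data[mid]=5=5: mid=7
data[mid]=3<5: swap data[6],data[7]; lo=7,mid=8 → [2, 4, 4, 3, 4, 3, 3, 5, 4, 7, 2, 7, 6]
data[mid]=4<5: swap data[7],data[8]; lo=8,mid=9 → [2, 4, 4, 3, 4, 3, 3, 4, 5, 7, 2, 7, 6]
data[mid]=7>5: swap data[9],data[10]; hi=9 → [2, 4, 4, 3, 4, 3, 3, 4, 5, 2, 7, 7, 6]
data[mid]=2<5: swap data[8],data[9]; lo=9,mid=10 → [2, 4, 4, 3, 4, 3, 3, 4, 2, 5, 7, 7, 6]
end: lo=9, hi=9; data = [2, 4, 4, 3, 4, 3, 3, 4, 2, 5, 7, 7, 6]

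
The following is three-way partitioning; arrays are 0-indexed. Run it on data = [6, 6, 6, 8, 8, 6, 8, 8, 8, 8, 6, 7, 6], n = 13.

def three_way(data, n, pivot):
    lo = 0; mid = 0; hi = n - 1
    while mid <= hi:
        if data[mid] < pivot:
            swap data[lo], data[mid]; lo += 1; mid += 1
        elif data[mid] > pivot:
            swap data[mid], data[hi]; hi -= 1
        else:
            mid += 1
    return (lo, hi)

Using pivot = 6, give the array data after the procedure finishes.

lo=0 mid=0 hi=12
6=6: mid=1
6=6: mid=2
6=6: mid=3
8>6: swap(3,12), hi=11 ⇒ [6, 6, 6, 6, 8, 6, 8, 8, 8, 8, 6, 7, 8]
6=6: mid=4
8>6: swap(4,11), hi=10 ⇒ [6, 6, 6, 6, 7, 6, 8, 8, 8, 8, 6, 8, 8]
7>6: swap(4,10), hi=9 ⇒ [6, 6, 6, 6, 6, 6, 8, 8, 8, 8, 7, 8, 8]
6=6: mid=5
6=6: mid=6
8>6: swap(6,9), hi=8 ⇒ [6, 6, 6, 6, 6, 6, 8, 8, 8, 8, 7, 8, 8]
8>6: swap(6,8), hi=7 ⇒ [6, 6, 6, 6, 6, 6, 8, 8, 8, 8, 7, 8, 8]
8>6: swap(6,7), hi=6 ⇒ [6, 6, 6, 6, 6, 6, 8, 8, 8, 8, 7, 8, 8]
8>6: swap(6,6), hi=5 ⇒ [6, 6, 6, 6, 6, 6, 8, 8, 8, 8, 7, 8, 8]
done. lo=0 hi=5; data=[6, 6, 6, 6, 6, 6, 8, 8, 8, 8, 7, 8, 8]

[6, 6, 6, 6, 6, 6, 8, 8, 8, 8, 7, 8, 8]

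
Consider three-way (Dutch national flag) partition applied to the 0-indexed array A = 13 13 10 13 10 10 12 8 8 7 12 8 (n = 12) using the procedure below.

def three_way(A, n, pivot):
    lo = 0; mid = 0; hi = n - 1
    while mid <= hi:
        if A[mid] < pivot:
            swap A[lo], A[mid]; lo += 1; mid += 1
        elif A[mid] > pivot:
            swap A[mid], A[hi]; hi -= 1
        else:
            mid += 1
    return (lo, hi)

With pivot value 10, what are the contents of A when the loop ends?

8 7 8 8 10 10 10 12 13 12 13 13

pivot = 10; lo=0, mid=0, hi=11
A[mid]=13>10: swap A[0],A[11]; hi=10 → 8 13 10 13 10 10 12 8 8 7 12 13
A[mid]=8<10: swap A[0],A[0]; lo=1,mid=1 → 8 13 10 13 10 10 12 8 8 7 12 13
A[mid]=13>10: swap A[1],A[10]; hi=9 → 8 12 10 13 10 10 12 8 8 7 13 13
A[mid]=12>10: swap A[1],A[9]; hi=8 → 8 7 10 13 10 10 12 8 8 12 13 13
A[mid]=7<10: swap A[1],A[1]; lo=2,mid=2 → 8 7 10 13 10 10 12 8 8 12 13 13
A[mid]=10=10: mid=3
A[mid]=13>10: swap A[3],A[8]; hi=7 → 8 7 10 8 10 10 12 8 13 12 13 13
A[mid]=8<10: swap A[2],A[3]; lo=3,mid=4 → 8 7 8 10 10 10 12 8 13 12 13 13
A[mid]=10=10: mid=5
A[mid]=10=10: mid=6
A[mid]=12>10: swap A[6],A[7]; hi=6 → 8 7 8 10 10 10 8 12 13 12 13 13
A[mid]=8<10: swap A[3],A[6]; lo=4,mid=7 → 8 7 8 8 10 10 10 12 13 12 13 13
end: lo=4, hi=6; A = 8 7 8 8 10 10 10 12 13 12 13 13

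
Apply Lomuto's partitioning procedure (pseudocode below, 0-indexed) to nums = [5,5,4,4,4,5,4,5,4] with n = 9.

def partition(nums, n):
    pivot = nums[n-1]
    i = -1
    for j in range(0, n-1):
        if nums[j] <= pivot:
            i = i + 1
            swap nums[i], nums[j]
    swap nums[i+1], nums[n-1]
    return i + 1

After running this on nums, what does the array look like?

[4,4,4,4,4,5,5,5,5]

pivot = nums[8] = 4; i = -1
j=0: nums[0]=5 > 4 → no swap
j=1: nums[1]=5 > 4 → no swap
j=2: nums[2]=4 ≤ 4 → i=0, swap nums[0],nums[2] → [4,5,5,4,4,5,4,5,4]
j=3: nums[3]=4 ≤ 4 → i=1, swap nums[1],nums[3] → [4,4,5,5,4,5,4,5,4]
j=4: nums[4]=4 ≤ 4 → i=2, swap nums[2],nums[4] → [4,4,4,5,5,5,4,5,4]
j=5: nums[5]=5 > 4 → no swap
j=6: nums[6]=4 ≤ 4 → i=3, swap nums[3],nums[6] → [4,4,4,4,5,5,5,5,4]
j=7: nums[7]=5 > 4 → no swap
final swap nums[4],nums[8] → [4,4,4,4,4,5,5,5,5]; return 4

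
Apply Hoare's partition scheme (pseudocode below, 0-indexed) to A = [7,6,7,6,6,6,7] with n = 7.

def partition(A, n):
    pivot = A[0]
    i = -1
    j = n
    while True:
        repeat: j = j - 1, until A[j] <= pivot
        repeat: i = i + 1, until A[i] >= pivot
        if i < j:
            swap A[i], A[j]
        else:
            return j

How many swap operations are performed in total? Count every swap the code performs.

2

pivot=7
j stops at 6 (7), i stops at 0 (7); swap ⇒ [7,6,7,6,6,6,7]
j stops at 5 (6), i stops at 2 (7); swap ⇒ [7,6,6,6,6,7,7]
j stops at 4, i stops at 5; i≥j ⇒ return 4. A=[7,6,6,6,6,7,7]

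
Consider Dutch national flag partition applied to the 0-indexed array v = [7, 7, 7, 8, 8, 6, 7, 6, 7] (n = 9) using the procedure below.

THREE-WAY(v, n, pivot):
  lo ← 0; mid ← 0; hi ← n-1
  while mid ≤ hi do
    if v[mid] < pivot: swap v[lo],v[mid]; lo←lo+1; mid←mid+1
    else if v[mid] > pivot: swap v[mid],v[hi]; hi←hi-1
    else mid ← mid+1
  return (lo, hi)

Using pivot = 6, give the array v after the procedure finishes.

[6, 6, 8, 8, 7, 7, 7, 7, 7]

lo=0 mid=0 hi=8
7>6: swap(0,8), hi=7 ⇒ [7, 7, 7, 8, 8, 6, 7, 6, 7]
7>6: swap(0,7), hi=6 ⇒ [6, 7, 7, 8, 8, 6, 7, 7, 7]
6=6: mid=1
7>6: swap(1,6), hi=5 ⇒ [6, 7, 7, 8, 8, 6, 7, 7, 7]
7>6: swap(1,5), hi=4 ⇒ [6, 6, 7, 8, 8, 7, 7, 7, 7]
6=6: mid=2
7>6: swap(2,4), hi=3 ⇒ [6, 6, 8, 8, 7, 7, 7, 7, 7]
8>6: swap(2,3), hi=2 ⇒ [6, 6, 8, 8, 7, 7, 7, 7, 7]
8>6: swap(2,2), hi=1 ⇒ [6, 6, 8, 8, 7, 7, 7, 7, 7]
done. lo=0 hi=1; v=[6, 6, 8, 8, 7, 7, 7, 7, 7]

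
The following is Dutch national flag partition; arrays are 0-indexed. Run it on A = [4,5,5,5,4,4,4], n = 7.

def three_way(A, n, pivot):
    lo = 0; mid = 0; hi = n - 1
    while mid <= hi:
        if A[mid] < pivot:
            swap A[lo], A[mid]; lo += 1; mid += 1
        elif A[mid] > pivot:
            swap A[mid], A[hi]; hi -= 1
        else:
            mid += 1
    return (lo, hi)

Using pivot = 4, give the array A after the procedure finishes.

[4,4,4,4,5,5,5]

lo=0 mid=0 hi=6
4=4: mid=1
5>4: swap(1,6), hi=5 ⇒ [4,4,5,5,4,4,5]
4=4: mid=2
5>4: swap(2,5), hi=4 ⇒ [4,4,4,5,4,5,5]
4=4: mid=3
5>4: swap(3,4), hi=3 ⇒ [4,4,4,4,5,5,5]
4=4: mid=4
done. lo=0 hi=3; A=[4,4,4,4,5,5,5]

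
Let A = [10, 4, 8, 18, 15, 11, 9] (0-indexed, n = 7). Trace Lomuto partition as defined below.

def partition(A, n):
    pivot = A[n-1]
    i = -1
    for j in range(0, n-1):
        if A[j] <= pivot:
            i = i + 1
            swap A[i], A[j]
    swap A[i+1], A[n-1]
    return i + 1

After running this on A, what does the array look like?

pivot = A[6] = 9; i = -1
j=0: A[0]=10 > 9 → no swap
j=1: A[1]=4 ≤ 9 → i=0, swap A[0],A[1] → [4, 10, 8, 18, 15, 11, 9]
j=2: A[2]=8 ≤ 9 → i=1, swap A[1],A[2] → [4, 8, 10, 18, 15, 11, 9]
j=3: A[3]=18 > 9 → no swap
j=4: A[4]=15 > 9 → no swap
j=5: A[5]=11 > 9 → no swap
final swap A[2],A[6] → [4, 8, 9, 18, 15, 11, 10]; return 2

[4, 8, 9, 18, 15, 11, 10]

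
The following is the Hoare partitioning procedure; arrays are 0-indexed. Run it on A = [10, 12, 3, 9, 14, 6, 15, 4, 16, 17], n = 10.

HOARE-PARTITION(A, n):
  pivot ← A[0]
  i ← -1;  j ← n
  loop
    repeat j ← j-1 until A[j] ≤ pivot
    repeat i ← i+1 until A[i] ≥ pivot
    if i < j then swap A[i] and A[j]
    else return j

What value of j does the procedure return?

pivot = A[0] = 10; i = -1, j = 10
j→7 (A[7]=4≤10), i→0 (A[0]=10≥10); i<j, swap → [4, 12, 3, 9, 14, 6, 15, 10, 16, 17]
j→5 (A[5]=6≤10), i→1 (A[1]=12≥10); i<j, swap → [4, 6, 3, 9, 14, 12, 15, 10, 16, 17]
j→3, i→4; i≥j, return j=3. A = [4, 6, 3, 9, 14, 12, 15, 10, 16, 17]

3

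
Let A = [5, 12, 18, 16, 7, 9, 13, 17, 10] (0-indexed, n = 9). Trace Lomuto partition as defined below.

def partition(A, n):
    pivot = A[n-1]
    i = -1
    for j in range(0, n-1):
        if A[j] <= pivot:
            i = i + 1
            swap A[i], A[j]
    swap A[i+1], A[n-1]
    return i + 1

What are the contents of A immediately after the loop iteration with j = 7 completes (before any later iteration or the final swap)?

pivot=10, i=-1
j=0: 5≤10, i=0, swap(0,0) ⇒ [5, 12, 18, 16, 7, 9, 13, 17, 10]
j=1: 12>10, skip
j=2: 18>10, skip
j=3: 16>10, skip
j=4: 7≤10, i=1, swap(1,4) ⇒ [5, 7, 18, 16, 12, 9, 13, 17, 10]
j=5: 9≤10, i=2, swap(2,5) ⇒ [5, 7, 9, 16, 12, 18, 13, 17, 10]
j=6: 13>10, skip
j=7: 17>10, skip
(after j=7) A = [5, 7, 9, 16, 12, 18, 13, 17, 10]

[5, 7, 9, 16, 12, 18, 13, 17, 10]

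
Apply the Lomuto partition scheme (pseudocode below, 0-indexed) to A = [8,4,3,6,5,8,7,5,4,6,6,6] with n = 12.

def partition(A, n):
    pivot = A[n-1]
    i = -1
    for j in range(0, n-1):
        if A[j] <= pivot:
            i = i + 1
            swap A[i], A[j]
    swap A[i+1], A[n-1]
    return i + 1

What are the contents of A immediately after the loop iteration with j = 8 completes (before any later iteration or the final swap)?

pivot = A[11] = 6; i = -1
j=0: A[0]=8 > 6 → no swap
j=1: A[1]=4 ≤ 6 → i=0, swap A[0],A[1] → [4,8,3,6,5,8,7,5,4,6,6,6]
j=2: A[2]=3 ≤ 6 → i=1, swap A[1],A[2] → [4,3,8,6,5,8,7,5,4,6,6,6]
j=3: A[3]=6 ≤ 6 → i=2, swap A[2],A[3] → [4,3,6,8,5,8,7,5,4,6,6,6]
j=4: A[4]=5 ≤ 6 → i=3, swap A[3],A[4] → [4,3,6,5,8,8,7,5,4,6,6,6]
j=5: A[5]=8 > 6 → no swap
j=6: A[6]=7 > 6 → no swap
j=7: A[7]=5 ≤ 6 → i=4, swap A[4],A[7] → [4,3,6,5,5,8,7,8,4,6,6,6]
j=8: A[8]=4 ≤ 6 → i=5, swap A[5],A[8] → [4,3,6,5,5,4,7,8,8,6,6,6]
(after j=8) A = [4,3,6,5,5,4,7,8,8,6,6,6]

[4,3,6,5,5,4,7,8,8,6,6,6]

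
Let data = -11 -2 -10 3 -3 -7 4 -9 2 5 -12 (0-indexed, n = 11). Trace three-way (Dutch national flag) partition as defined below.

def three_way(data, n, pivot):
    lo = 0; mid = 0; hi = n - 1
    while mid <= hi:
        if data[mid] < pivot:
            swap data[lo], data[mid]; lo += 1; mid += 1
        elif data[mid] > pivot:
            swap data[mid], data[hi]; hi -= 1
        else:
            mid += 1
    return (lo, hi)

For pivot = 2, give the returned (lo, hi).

pivot = 2; lo=0, mid=0, hi=10
data[mid]=-11<2: swap data[0],data[0]; lo=1,mid=1 → -11 -2 -10 3 -3 -7 4 -9 2 5 -12
data[mid]=-2<2: swap data[1],data[1]; lo=2,mid=2 → -11 -2 -10 3 -3 -7 4 -9 2 5 -12
data[mid]=-10<2: swap data[2],data[2]; lo=3,mid=3 → -11 -2 -10 3 -3 -7 4 -9 2 5 -12
data[mid]=3>2: swap data[3],data[10]; hi=9 → -11 -2 -10 -12 -3 -7 4 -9 2 5 3
data[mid]=-12<2: swap data[3],data[3]; lo=4,mid=4 → -11 -2 -10 -12 -3 -7 4 -9 2 5 3
data[mid]=-3<2: swap data[4],data[4]; lo=5,mid=5 → -11 -2 -10 -12 -3 -7 4 -9 2 5 3
data[mid]=-7<2: swap data[5],data[5]; lo=6,mid=6 → -11 -2 -10 -12 -3 -7 4 -9 2 5 3
data[mid]=4>2: swap data[6],data[9]; hi=8 → -11 -2 -10 -12 -3 -7 5 -9 2 4 3
data[mid]=5>2: swap data[6],data[8]; hi=7 → -11 -2 -10 -12 -3 -7 2 -9 5 4 3
data[mid]=2=2: mid=7
data[mid]=-9<2: swap data[6],data[7]; lo=7,mid=8 → -11 -2 -10 -12 -3 -7 -9 2 5 4 3
end: lo=7, hi=7; data = -11 -2 -10 -12 -3 -7 -9 2 5 4 3

(7, 7)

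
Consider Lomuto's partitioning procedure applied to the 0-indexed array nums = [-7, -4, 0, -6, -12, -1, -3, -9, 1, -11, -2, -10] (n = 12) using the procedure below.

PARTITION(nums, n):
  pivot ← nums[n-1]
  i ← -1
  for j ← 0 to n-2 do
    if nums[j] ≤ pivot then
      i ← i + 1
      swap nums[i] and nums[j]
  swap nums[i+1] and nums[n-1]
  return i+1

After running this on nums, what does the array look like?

pivot = nums[11] = -10; i = -1
j=0: nums[0]=-7 > -10 → no swap
j=1: nums[1]=-4 > -10 → no swap
j=2: nums[2]=0 > -10 → no swap
j=3: nums[3]=-6 > -10 → no swap
j=4: nums[4]=-12 ≤ -10 → i=0, swap nums[0],nums[4] → [-12, -4, 0, -6, -7, -1, -3, -9, 1, -11, -2, -10]
j=5: nums[5]=-1 > -10 → no swap
j=6: nums[6]=-3 > -10 → no swap
j=7: nums[7]=-9 > -10 → no swap
j=8: nums[8]=1 > -10 → no swap
j=9: nums[9]=-11 ≤ -10 → i=1, swap nums[1],nums[9] → [-12, -11, 0, -6, -7, -1, -3, -9, 1, -4, -2, -10]
j=10: nums[10]=-2 > -10 → no swap
final swap nums[2],nums[11] → [-12, -11, -10, -6, -7, -1, -3, -9, 1, -4, -2, 0]; return 2

[-12, -11, -10, -6, -7, -1, -3, -9, 1, -4, -2, 0]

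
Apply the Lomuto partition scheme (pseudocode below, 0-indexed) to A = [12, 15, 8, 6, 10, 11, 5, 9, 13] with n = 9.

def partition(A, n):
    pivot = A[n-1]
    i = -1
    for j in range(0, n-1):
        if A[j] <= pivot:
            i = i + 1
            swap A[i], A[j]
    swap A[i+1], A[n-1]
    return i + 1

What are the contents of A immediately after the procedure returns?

[12, 8, 6, 10, 11, 5, 9, 13, 15]

pivot = A[8] = 13; i = -1
j=0: A[0]=12 ≤ 13 → i=0, swap A[0],A[0] (no change) → [12, 15, 8, 6, 10, 11, 5, 9, 13]
j=1: A[1]=15 > 13 → no swap
j=2: A[2]=8 ≤ 13 → i=1, swap A[1],A[2] → [12, 8, 15, 6, 10, 11, 5, 9, 13]
j=3: A[3]=6 ≤ 13 → i=2, swap A[2],A[3] → [12, 8, 6, 15, 10, 11, 5, 9, 13]
j=4: A[4]=10 ≤ 13 → i=3, swap A[3],A[4] → [12, 8, 6, 10, 15, 11, 5, 9, 13]
j=5: A[5]=11 ≤ 13 → i=4, swap A[4],A[5] → [12, 8, 6, 10, 11, 15, 5, 9, 13]
j=6: A[6]=5 ≤ 13 → i=5, swap A[5],A[6] → [12, 8, 6, 10, 11, 5, 15, 9, 13]
j=7: A[7]=9 ≤ 13 → i=6, swap A[6],A[7] → [12, 8, 6, 10, 11, 5, 9, 15, 13]
final swap A[7],A[8] → [12, 8, 6, 10, 11, 5, 9, 13, 15]; return 7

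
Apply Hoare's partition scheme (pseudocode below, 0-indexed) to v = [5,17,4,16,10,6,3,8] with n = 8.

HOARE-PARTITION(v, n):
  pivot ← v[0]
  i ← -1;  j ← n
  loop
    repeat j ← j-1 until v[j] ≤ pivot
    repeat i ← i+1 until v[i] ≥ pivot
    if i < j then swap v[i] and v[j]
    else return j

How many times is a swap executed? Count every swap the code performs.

pivot=5
j stops at 6 (3), i stops at 0 (5); swap ⇒ [3,17,4,16,10,6,5,8]
j stops at 2 (4), i stops at 1 (17); swap ⇒ [3,4,17,16,10,6,5,8]
j stops at 1, i stops at 2; i≥j ⇒ return 1. v=[3,4,17,16,10,6,5,8]

2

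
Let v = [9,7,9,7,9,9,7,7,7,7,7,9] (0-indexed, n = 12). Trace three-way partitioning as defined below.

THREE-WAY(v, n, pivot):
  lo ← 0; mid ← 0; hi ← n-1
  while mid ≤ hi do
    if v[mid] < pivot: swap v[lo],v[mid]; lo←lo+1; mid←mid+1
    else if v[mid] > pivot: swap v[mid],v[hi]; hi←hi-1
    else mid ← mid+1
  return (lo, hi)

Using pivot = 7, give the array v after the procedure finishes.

[7,7,7,7,7,7,7,9,9,9,9,9]

pivot = 7; lo=0, mid=0, hi=11
v[mid]=9>7: swap v[0],v[11]; hi=10 → [9,7,9,7,9,9,7,7,7,7,7,9]
v[mid]=9>7: swap v[0],v[10]; hi=9 → [7,7,9,7,9,9,7,7,7,7,9,9]
v[mid]=7=7: mid=1
v[mid]=7=7: mid=2
v[mid]=9>7: swap v[2],v[9]; hi=8 → [7,7,7,7,9,9,7,7,7,9,9,9]
v[mid]=7=7: mid=3
v[mid]=7=7: mid=4
v[mid]=9>7: swap v[4],v[8]; hi=7 → [7,7,7,7,7,9,7,7,9,9,9,9]
v[mid]=7=7: mid=5
v[mid]=9>7: swap v[5],v[7]; hi=6 → [7,7,7,7,7,7,7,9,9,9,9,9]
v[mid]=7=7: mid=6
v[mid]=7=7: mid=7
end: lo=0, hi=6; v = [7,7,7,7,7,7,7,9,9,9,9,9]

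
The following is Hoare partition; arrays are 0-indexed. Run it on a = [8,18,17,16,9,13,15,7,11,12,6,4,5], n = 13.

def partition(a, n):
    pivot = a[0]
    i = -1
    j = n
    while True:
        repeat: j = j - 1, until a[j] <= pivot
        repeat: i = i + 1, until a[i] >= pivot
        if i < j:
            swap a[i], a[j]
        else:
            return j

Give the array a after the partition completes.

[5,4,6,7,9,13,15,16,11,12,17,18,8]

pivot=8
j stops at 12 (5), i stops at 0 (8); swap ⇒ [5,18,17,16,9,13,15,7,11,12,6,4,8]
j stops at 11 (4), i stops at 1 (18); swap ⇒ [5,4,17,16,9,13,15,7,11,12,6,18,8]
j stops at 10 (6), i stops at 2 (17); swap ⇒ [5,4,6,16,9,13,15,7,11,12,17,18,8]
j stops at 7 (7), i stops at 3 (16); swap ⇒ [5,4,6,7,9,13,15,16,11,12,17,18,8]
j stops at 3, i stops at 4; i≥j ⇒ return 3. a=[5,4,6,7,9,13,15,16,11,12,17,18,8]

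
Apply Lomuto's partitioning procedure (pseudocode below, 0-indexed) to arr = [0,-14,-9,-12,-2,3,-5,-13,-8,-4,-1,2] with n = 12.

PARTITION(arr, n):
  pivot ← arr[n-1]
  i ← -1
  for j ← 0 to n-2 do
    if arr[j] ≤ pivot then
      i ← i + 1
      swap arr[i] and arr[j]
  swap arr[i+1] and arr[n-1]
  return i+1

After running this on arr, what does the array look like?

pivot=2, i=-1
j=0: 0≤2, i=0, swap(0,0) ⇒ [0,-14,-9,-12,-2,3,-5,-13,-8,-4,-1,2]
j=1: -14≤2, i=1, swap(1,1) ⇒ [0,-14,-9,-12,-2,3,-5,-13,-8,-4,-1,2]
j=2: -9≤2, i=2, swap(2,2) ⇒ [0,-14,-9,-12,-2,3,-5,-13,-8,-4,-1,2]
j=3: -12≤2, i=3, swap(3,3) ⇒ [0,-14,-9,-12,-2,3,-5,-13,-8,-4,-1,2]
j=4: -2≤2, i=4, swap(4,4) ⇒ [0,-14,-9,-12,-2,3,-5,-13,-8,-4,-1,2]
j=5: 3>2, skip
j=6: -5≤2, i=5, swap(5,6) ⇒ [0,-14,-9,-12,-2,-5,3,-13,-8,-4,-1,2]
j=7: -13≤2, i=6, swap(6,7) ⇒ [0,-14,-9,-12,-2,-5,-13,3,-8,-4,-1,2]
j=8: -8≤2, i=7, swap(7,8) ⇒ [0,-14,-9,-12,-2,-5,-13,-8,3,-4,-1,2]
j=9: -4≤2, i=8, swap(8,9) ⇒ [0,-14,-9,-12,-2,-5,-13,-8,-4,3,-1,2]
j=10: -1≤2, i=9, swap(9,10) ⇒ [0,-14,-9,-12,-2,-5,-13,-8,-4,-1,3,2]
swap(10,11) ⇒ [0,-14,-9,-12,-2,-5,-13,-8,-4,-1,2,3]; return 10

[0,-14,-9,-12,-2,-5,-13,-8,-4,-1,2,3]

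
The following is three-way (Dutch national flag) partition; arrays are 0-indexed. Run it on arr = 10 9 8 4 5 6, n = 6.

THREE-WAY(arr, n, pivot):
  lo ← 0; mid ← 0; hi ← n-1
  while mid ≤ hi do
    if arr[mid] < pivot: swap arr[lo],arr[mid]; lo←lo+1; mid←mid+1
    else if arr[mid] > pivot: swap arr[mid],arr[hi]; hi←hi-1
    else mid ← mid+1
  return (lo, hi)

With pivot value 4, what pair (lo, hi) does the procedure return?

(0, 0)

lo=0 mid=0 hi=5
10>4: swap(0,5), hi=4 ⇒ 6 9 8 4 5 10
6>4: swap(0,4), hi=3 ⇒ 5 9 8 4 6 10
5>4: swap(0,3), hi=2 ⇒ 4 9 8 5 6 10
4=4: mid=1
9>4: swap(1,2), hi=1 ⇒ 4 8 9 5 6 10
8>4: swap(1,1), hi=0 ⇒ 4 8 9 5 6 10
done. lo=0 hi=0; arr=4 8 9 5 6 10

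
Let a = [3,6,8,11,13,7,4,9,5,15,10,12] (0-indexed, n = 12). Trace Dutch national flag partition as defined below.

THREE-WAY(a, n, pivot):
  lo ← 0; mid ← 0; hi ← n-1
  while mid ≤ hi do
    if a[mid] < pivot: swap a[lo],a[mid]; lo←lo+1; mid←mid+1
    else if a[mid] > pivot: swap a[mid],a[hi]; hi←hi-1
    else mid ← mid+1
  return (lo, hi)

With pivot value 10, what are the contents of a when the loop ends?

lo=0 mid=0 hi=11
3<10: swap(0,0), lo=1 mid=1 ⇒ [3,6,8,11,13,7,4,9,5,15,10,12]
6<10: swap(1,1), lo=2 mid=2 ⇒ [3,6,8,11,13,7,4,9,5,15,10,12]
8<10: swap(2,2), lo=3 mid=3 ⇒ [3,6,8,11,13,7,4,9,5,15,10,12]
11>10: swap(3,11), hi=10 ⇒ [3,6,8,12,13,7,4,9,5,15,10,11]
12>10: swap(3,10), hi=9 ⇒ [3,6,8,10,13,7,4,9,5,15,12,11]
10=10: mid=4
13>10: swap(4,9), hi=8 ⇒ [3,6,8,10,15,7,4,9,5,13,12,11]
15>10: swap(4,8), hi=7 ⇒ [3,6,8,10,5,7,4,9,15,13,12,11]
5<10: swap(3,4), lo=4 mid=5 ⇒ [3,6,8,5,10,7,4,9,15,13,12,11]
7<10: swap(4,5), lo=5 mid=6 ⇒ [3,6,8,5,7,10,4,9,15,13,12,11]
4<10: swap(5,6), lo=6 mid=7 ⇒ [3,6,8,5,7,4,10,9,15,13,12,11]
9<10: swap(6,7), lo=7 mid=8 ⇒ [3,6,8,5,7,4,9,10,15,13,12,11]
done. lo=7 hi=7; a=[3,6,8,5,7,4,9,10,15,13,12,11]

[3,6,8,5,7,4,9,10,15,13,12,11]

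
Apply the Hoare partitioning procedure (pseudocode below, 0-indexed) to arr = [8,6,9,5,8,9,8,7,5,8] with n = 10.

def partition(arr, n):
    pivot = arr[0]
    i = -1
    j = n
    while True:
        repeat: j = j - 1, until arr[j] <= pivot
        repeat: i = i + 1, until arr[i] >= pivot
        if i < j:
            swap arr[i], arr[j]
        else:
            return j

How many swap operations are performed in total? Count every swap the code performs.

4

pivot = arr[0] = 8; i = -1, j = 10
j→9 (arr[9]=8≤8), i→0 (arr[0]=8≥8); i<j, swap → [8,6,9,5,8,9,8,7,5,8]
j→8 (arr[8]=5≤8), i→2 (arr[2]=9≥8); i<j, swap → [8,6,5,5,8,9,8,7,9,8]
j→7 (arr[7]=7≤8), i→4 (arr[4]=8≥8); i<j, swap → [8,6,5,5,7,9,8,8,9,8]
j→6 (arr[6]=8≤8), i→5 (arr[5]=9≥8); i<j, swap → [8,6,5,5,7,8,9,8,9,8]
j→5, i→6; i≥j, return j=5. arr = [8,6,5,5,7,8,9,8,9,8]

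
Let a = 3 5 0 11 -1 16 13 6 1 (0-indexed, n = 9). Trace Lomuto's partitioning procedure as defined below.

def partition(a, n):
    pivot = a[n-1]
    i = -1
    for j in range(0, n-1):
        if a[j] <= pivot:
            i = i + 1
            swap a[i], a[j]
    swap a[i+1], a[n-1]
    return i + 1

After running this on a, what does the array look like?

0 -1 1 11 5 16 13 6 3

pivot = a[8] = 1; i = -1
j=0: a[0]=3 > 1 → no swap
j=1: a[1]=5 > 1 → no swap
j=2: a[2]=0 ≤ 1 → i=0, swap a[0],a[2] → 0 5 3 11 -1 16 13 6 1
j=3: a[3]=11 > 1 → no swap
j=4: a[4]=-1 ≤ 1 → i=1, swap a[1],a[4] → 0 -1 3 11 5 16 13 6 1
j=5: a[5]=16 > 1 → no swap
j=6: a[6]=13 > 1 → no swap
j=7: a[7]=6 > 1 → no swap
final swap a[2],a[8] → 0 -1 1 11 5 16 13 6 3; return 2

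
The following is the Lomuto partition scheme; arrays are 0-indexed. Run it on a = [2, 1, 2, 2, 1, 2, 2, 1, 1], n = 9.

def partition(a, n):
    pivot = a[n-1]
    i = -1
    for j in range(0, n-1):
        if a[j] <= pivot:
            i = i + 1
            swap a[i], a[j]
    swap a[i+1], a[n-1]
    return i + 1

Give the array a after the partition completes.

[1, 1, 1, 1, 2, 2, 2, 2, 2]

pivot=1, i=-1
j=0: 2>1, skip
j=1: 1≤1, i=0, swap(0,1) ⇒ [1, 2, 2, 2, 1, 2, 2, 1, 1]
j=2: 2>1, skip
j=3: 2>1, skip
j=4: 1≤1, i=1, swap(1,4) ⇒ [1, 1, 2, 2, 2, 2, 2, 1, 1]
j=5: 2>1, skip
j=6: 2>1, skip
j=7: 1≤1, i=2, swap(2,7) ⇒ [1, 1, 1, 2, 2, 2, 2, 2, 1]
swap(3,8) ⇒ [1, 1, 1, 1, 2, 2, 2, 2, 2]; return 3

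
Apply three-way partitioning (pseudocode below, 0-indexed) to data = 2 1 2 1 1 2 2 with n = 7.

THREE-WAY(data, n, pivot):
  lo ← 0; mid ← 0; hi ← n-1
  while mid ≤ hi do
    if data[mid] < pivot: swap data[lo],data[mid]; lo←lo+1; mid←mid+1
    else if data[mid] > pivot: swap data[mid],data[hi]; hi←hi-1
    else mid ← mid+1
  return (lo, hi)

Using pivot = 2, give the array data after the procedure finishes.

1 1 1 2 2 2 2

lo=0 mid=0 hi=6
2=2: mid=1
1<2: swap(0,1), lo=1 mid=2 ⇒ 1 2 2 1 1 2 2
2=2: mid=3
1<2: swap(1,3), lo=2 mid=4 ⇒ 1 1 2 2 1 2 2
1<2: swap(2,4), lo=3 mid=5 ⇒ 1 1 1 2 2 2 2
2=2: mid=6
2=2: mid=7
done. lo=3 hi=6; data=1 1 1 2 2 2 2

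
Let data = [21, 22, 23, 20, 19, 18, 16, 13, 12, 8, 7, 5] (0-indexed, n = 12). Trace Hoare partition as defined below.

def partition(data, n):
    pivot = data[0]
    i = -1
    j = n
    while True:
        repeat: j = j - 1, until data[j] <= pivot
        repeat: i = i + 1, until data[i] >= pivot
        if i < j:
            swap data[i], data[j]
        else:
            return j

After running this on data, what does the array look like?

[5, 7, 8, 20, 19, 18, 16, 13, 12, 23, 22, 21]

pivot = data[0] = 21; i = -1, j = 12
j→11 (data[11]=5≤21), i→0 (data[0]=21≥21); i<j, swap → [5, 22, 23, 20, 19, 18, 16, 13, 12, 8, 7, 21]
j→10 (data[10]=7≤21), i→1 (data[1]=22≥21); i<j, swap → [5, 7, 23, 20, 19, 18, 16, 13, 12, 8, 22, 21]
j→9 (data[9]=8≤21), i→2 (data[2]=23≥21); i<j, swap → [5, 7, 8, 20, 19, 18, 16, 13, 12, 23, 22, 21]
j→8, i→9; i≥j, return j=8. data = [5, 7, 8, 20, 19, 18, 16, 13, 12, 23, 22, 21]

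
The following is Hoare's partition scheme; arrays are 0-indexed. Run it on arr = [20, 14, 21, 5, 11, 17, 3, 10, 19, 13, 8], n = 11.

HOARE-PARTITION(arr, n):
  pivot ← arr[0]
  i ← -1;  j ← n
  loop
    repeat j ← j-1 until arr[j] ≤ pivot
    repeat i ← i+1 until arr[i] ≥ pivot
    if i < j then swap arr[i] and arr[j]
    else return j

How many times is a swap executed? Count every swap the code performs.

pivot=20
j stops at 10 (8), i stops at 0 (20); swap ⇒ [8, 14, 21, 5, 11, 17, 3, 10, 19, 13, 20]
j stops at 9 (13), i stops at 2 (21); swap ⇒ [8, 14, 13, 5, 11, 17, 3, 10, 19, 21, 20]
j stops at 8, i stops at 9; i≥j ⇒ return 8. arr=[8, 14, 13, 5, 11, 17, 3, 10, 19, 21, 20]

2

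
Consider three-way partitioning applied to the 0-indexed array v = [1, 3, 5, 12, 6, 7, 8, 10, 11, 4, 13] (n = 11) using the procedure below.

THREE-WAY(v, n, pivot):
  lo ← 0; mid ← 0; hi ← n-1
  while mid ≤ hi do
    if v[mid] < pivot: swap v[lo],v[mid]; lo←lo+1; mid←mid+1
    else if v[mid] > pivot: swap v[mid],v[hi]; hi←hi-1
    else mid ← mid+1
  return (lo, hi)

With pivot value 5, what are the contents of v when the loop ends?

pivot = 5; lo=0, mid=0, hi=10
v[mid]=1<5: swap v[0],v[0]; lo=1,mid=1 → [1, 3, 5, 12, 6, 7, 8, 10, 11, 4, 13]
v[mid]=3<5: swap v[1],v[1]; lo=2,mid=2 → [1, 3, 5, 12, 6, 7, 8, 10, 11, 4, 13]
v[mid]=5=5: mid=3
v[mid]=12>5: swap v[3],v[10]; hi=9 → [1, 3, 5, 13, 6, 7, 8, 10, 11, 4, 12]
v[mid]=13>5: swap v[3],v[9]; hi=8 → [1, 3, 5, 4, 6, 7, 8, 10, 11, 13, 12]
v[mid]=4<5: swap v[2],v[3]; lo=3,mid=4 → [1, 3, 4, 5, 6, 7, 8, 10, 11, 13, 12]
v[mid]=6>5: swap v[4],v[8]; hi=7 → [1, 3, 4, 5, 11, 7, 8, 10, 6, 13, 12]
v[mid]=11>5: swap v[4],v[7]; hi=6 → [1, 3, 4, 5, 10, 7, 8, 11, 6, 13, 12]
v[mid]=10>5: swap v[4],v[6]; hi=5 → [1, 3, 4, 5, 8, 7, 10, 11, 6, 13, 12]
v[mid]=8>5: swap v[4],v[5]; hi=4 → [1, 3, 4, 5, 7, 8, 10, 11, 6, 13, 12]
v[mid]=7>5: swap v[4],v[4]; hi=3 → [1, 3, 4, 5, 7, 8, 10, 11, 6, 13, 12]
end: lo=3, hi=3; v = [1, 3, 4, 5, 7, 8, 10, 11, 6, 13, 12]

[1, 3, 4, 5, 7, 8, 10, 11, 6, 13, 12]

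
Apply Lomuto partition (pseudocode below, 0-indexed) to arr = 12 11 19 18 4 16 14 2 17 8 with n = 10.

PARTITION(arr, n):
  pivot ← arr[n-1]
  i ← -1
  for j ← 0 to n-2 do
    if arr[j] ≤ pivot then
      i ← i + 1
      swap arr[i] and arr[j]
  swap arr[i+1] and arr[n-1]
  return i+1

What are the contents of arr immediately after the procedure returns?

4 2 8 18 12 16 14 11 17 19

pivot=8, i=-1
j=0: 12>8, skip
j=1: 11>8, skip
j=2: 19>8, skip
j=3: 18>8, skip
j=4: 4≤8, i=0, swap(0,4) ⇒ 4 11 19 18 12 16 14 2 17 8
j=5: 16>8, skip
j=6: 14>8, skip
j=7: 2≤8, i=1, swap(1,7) ⇒ 4 2 19 18 12 16 14 11 17 8
j=8: 17>8, skip
swap(2,9) ⇒ 4 2 8 18 12 16 14 11 17 19; return 2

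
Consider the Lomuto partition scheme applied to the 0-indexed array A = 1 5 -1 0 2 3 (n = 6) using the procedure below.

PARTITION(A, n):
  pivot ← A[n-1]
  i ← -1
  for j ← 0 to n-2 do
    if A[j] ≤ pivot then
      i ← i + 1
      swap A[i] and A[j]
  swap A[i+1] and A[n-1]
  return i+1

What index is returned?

pivot=3, i=-1
j=0: 1≤3, i=0, swap(0,0) ⇒ 1 5 -1 0 2 3
j=1: 5>3, skip
j=2: -1≤3, i=1, swap(1,2) ⇒ 1 -1 5 0 2 3
j=3: 0≤3, i=2, swap(2,3) ⇒ 1 -1 0 5 2 3
j=4: 2≤3, i=3, swap(3,4) ⇒ 1 -1 0 2 5 3
swap(4,5) ⇒ 1 -1 0 2 3 5; return 4

4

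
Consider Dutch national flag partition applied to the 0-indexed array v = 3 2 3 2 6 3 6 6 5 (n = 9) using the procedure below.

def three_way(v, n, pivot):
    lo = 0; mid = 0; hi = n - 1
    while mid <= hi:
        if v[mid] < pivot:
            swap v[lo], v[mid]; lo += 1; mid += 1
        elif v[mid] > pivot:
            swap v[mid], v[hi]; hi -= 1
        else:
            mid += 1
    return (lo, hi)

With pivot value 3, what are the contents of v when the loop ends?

2 2 3 3 3 6 6 5 6

pivot = 3; lo=0, mid=0, hi=8
v[mid]=3=3: mid=1
v[mid]=2<3: swap v[0],v[1]; lo=1,mid=2 → 2 3 3 2 6 3 6 6 5
v[mid]=3=3: mid=3
v[mid]=2<3: swap v[1],v[3]; lo=2,mid=4 → 2 2 3 3 6 3 6 6 5
v[mid]=6>3: swap v[4],v[8]; hi=7 → 2 2 3 3 5 3 6 6 6
v[mid]=5>3: swap v[4],v[7]; hi=6 → 2 2 3 3 6 3 6 5 6
v[mid]=6>3: swap v[4],v[6]; hi=5 → 2 2 3 3 6 3 6 5 6
v[mid]=6>3: swap v[4],v[5]; hi=4 → 2 2 3 3 3 6 6 5 6
v[mid]=3=3: mid=5
end: lo=2, hi=4; v = 2 2 3 3 3 6 6 5 6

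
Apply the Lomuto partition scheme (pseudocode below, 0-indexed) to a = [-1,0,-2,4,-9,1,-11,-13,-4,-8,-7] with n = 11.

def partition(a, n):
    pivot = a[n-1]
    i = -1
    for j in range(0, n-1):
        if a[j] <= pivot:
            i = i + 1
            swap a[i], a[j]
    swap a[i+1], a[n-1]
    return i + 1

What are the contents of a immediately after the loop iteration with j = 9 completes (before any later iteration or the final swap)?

[-9,-11,-13,-8,-1,1,0,-2,-4,4,-7]

pivot=-7, i=-1
j=0: -1>-7, skip
j=1: 0>-7, skip
j=2: -2>-7, skip
j=3: 4>-7, skip
j=4: -9≤-7, i=0, swap(0,4) ⇒ [-9,0,-2,4,-1,1,-11,-13,-4,-8,-7]
j=5: 1>-7, skip
j=6: -11≤-7, i=1, swap(1,6) ⇒ [-9,-11,-2,4,-1,1,0,-13,-4,-8,-7]
j=7: -13≤-7, i=2, swap(2,7) ⇒ [-9,-11,-13,4,-1,1,0,-2,-4,-8,-7]
j=8: -4>-7, skip
j=9: -8≤-7, i=3, swap(3,9) ⇒ [-9,-11,-13,-8,-1,1,0,-2,-4,4,-7]
(after j=9) a = [-9,-11,-13,-8,-1,1,0,-2,-4,4,-7]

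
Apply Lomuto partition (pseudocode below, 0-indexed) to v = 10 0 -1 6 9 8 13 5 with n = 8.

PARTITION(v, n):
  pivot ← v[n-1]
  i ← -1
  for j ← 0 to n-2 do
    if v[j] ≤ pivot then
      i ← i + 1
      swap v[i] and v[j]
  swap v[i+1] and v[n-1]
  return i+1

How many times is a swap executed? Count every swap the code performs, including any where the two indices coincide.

pivot=5, i=-1
j=0: 10>5, skip
j=1: 0≤5, i=0, swap(0,1) ⇒ 0 10 -1 6 9 8 13 5
j=2: -1≤5, i=1, swap(1,2) ⇒ 0 -1 10 6 9 8 13 5
j=3: 6>5, skip
j=4: 9>5, skip
j=5: 8>5, skip
j=6: 13>5, skip
swap(2,7) ⇒ 0 -1 5 6 9 8 13 10; return 2

3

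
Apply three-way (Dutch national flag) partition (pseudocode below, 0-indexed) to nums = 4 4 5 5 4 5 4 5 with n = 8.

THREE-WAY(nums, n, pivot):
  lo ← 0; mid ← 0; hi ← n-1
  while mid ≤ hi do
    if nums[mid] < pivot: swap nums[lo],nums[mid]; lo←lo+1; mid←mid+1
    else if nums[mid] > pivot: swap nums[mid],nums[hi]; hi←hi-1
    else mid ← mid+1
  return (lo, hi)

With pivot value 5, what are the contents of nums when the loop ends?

4 4 4 4 5 5 5 5

pivot = 5; lo=0, mid=0, hi=7
nums[mid]=4<5: swap nums[0],nums[0]; lo=1,mid=1 → 4 4 5 5 4 5 4 5
nums[mid]=4<5: swap nums[1],nums[1]; lo=2,mid=2 → 4 4 5 5 4 5 4 5
nums[mid]=5=5: mid=3
nums[mid]=5=5: mid=4
nums[mid]=4<5: swap nums[2],nums[4]; lo=3,mid=5 → 4 4 4 5 5 5 4 5
nums[mid]=5=5: mid=6
nums[mid]=4<5: swap nums[3],nums[6]; lo=4,mid=7 → 4 4 4 4 5 5 5 5
nums[mid]=5=5: mid=8
end: lo=4, hi=7; nums = 4 4 4 4 5 5 5 5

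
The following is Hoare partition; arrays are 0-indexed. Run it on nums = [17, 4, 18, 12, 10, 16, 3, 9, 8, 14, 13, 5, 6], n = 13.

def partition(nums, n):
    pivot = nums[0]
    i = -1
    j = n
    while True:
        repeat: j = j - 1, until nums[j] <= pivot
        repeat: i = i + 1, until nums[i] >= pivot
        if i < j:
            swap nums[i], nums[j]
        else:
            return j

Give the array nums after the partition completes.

pivot = nums[0] = 17; i = -1, j = 13
j→12 (nums[12]=6≤17), i→0 (nums[0]=17≥17); i<j, swap → [6, 4, 18, 12, 10, 16, 3, 9, 8, 14, 13, 5, 17]
j→11 (nums[11]=5≤17), i→2 (nums[2]=18≥17); i<j, swap → [6, 4, 5, 12, 10, 16, 3, 9, 8, 14, 13, 18, 17]
j→10, i→11; i≥j, return j=10. nums = [6, 4, 5, 12, 10, 16, 3, 9, 8, 14, 13, 18, 17]

[6, 4, 5, 12, 10, 16, 3, 9, 8, 14, 13, 18, 17]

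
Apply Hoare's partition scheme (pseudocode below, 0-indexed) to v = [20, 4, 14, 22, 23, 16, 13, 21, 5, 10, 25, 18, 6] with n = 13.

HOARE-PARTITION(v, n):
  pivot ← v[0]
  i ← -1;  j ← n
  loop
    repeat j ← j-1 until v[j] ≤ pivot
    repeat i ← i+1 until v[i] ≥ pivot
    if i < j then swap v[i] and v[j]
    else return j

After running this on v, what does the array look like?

[6, 4, 14, 18, 10, 16, 13, 5, 21, 23, 25, 22, 20]

pivot=20
j stops at 12 (6), i stops at 0 (20); swap ⇒ [6, 4, 14, 22, 23, 16, 13, 21, 5, 10, 25, 18, 20]
j stops at 11 (18), i stops at 3 (22); swap ⇒ [6, 4, 14, 18, 23, 16, 13, 21, 5, 10, 25, 22, 20]
j stops at 9 (10), i stops at 4 (23); swap ⇒ [6, 4, 14, 18, 10, 16, 13, 21, 5, 23, 25, 22, 20]
j stops at 8 (5), i stops at 7 (21); swap ⇒ [6, 4, 14, 18, 10, 16, 13, 5, 21, 23, 25, 22, 20]
j stops at 7, i stops at 8; i≥j ⇒ return 7. v=[6, 4, 14, 18, 10, 16, 13, 5, 21, 23, 25, 22, 20]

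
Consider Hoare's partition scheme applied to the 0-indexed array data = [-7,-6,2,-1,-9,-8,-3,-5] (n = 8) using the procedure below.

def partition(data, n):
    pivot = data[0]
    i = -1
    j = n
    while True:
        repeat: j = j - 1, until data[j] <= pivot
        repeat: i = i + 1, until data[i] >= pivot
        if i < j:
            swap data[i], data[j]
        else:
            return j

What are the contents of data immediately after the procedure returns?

pivot = data[0] = -7; i = -1, j = 8
j→5 (data[5]=-8≤-7), i→0 (data[0]=-7≥-7); i<j, swap → [-8,-6,2,-1,-9,-7,-3,-5]
j→4 (data[4]=-9≤-7), i→1 (data[1]=-6≥-7); i<j, swap → [-8,-9,2,-1,-6,-7,-3,-5]
j→1, i→2; i≥j, return j=1. data = [-8,-9,2,-1,-6,-7,-3,-5]

[-8,-9,2,-1,-6,-7,-3,-5]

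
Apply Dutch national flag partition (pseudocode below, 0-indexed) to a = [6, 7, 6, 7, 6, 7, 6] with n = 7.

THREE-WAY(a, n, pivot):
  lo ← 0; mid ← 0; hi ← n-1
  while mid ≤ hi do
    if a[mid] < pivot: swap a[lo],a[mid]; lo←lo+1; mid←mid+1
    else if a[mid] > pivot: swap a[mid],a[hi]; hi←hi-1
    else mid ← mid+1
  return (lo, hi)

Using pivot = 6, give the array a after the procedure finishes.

lo=0 mid=0 hi=6
6=6: mid=1
7>6: swap(1,6), hi=5 ⇒ [6, 6, 6, 7, 6, 7, 7]
6=6: mid=2
6=6: mid=3
7>6: swap(3,5), hi=4 ⇒ [6, 6, 6, 7, 6, 7, 7]
7>6: swap(3,4), hi=3 ⇒ [6, 6, 6, 6, 7, 7, 7]
6=6: mid=4
done. lo=0 hi=3; a=[6, 6, 6, 6, 7, 7, 7]

[6, 6, 6, 6, 7, 7, 7]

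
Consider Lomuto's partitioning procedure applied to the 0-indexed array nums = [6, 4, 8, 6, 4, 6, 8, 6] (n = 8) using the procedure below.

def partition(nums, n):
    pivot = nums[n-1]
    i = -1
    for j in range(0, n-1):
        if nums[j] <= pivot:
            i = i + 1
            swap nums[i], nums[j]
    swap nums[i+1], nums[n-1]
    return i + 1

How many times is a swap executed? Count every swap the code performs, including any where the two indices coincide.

6

pivot = nums[7] = 6; i = -1
j=0: nums[0]=6 ≤ 6 → i=0, swap nums[0],nums[0] (no change) → [6, 4, 8, 6, 4, 6, 8, 6]
j=1: nums[1]=4 ≤ 6 → i=1, swap nums[1],nums[1] (no change) → [6, 4, 8, 6, 4, 6, 8, 6]
j=2: nums[2]=8 > 6 → no swap
j=3: nums[3]=6 ≤ 6 → i=2, swap nums[2],nums[3] → [6, 4, 6, 8, 4, 6, 8, 6]
j=4: nums[4]=4 ≤ 6 → i=3, swap nums[3],nums[4] → [6, 4, 6, 4, 8, 6, 8, 6]
j=5: nums[5]=6 ≤ 6 → i=4, swap nums[4],nums[5] → [6, 4, 6, 4, 6, 8, 8, 6]
j=6: nums[6]=8 > 6 → no swap
final swap nums[5],nums[7] → [6, 4, 6, 4, 6, 6, 8, 8]; return 5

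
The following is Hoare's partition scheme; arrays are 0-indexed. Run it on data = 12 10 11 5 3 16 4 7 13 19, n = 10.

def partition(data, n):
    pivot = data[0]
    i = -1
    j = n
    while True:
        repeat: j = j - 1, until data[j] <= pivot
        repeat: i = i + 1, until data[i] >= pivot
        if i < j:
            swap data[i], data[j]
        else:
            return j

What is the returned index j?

5

pivot=12
j stops at 7 (7), i stops at 0 (12); swap ⇒ 7 10 11 5 3 16 4 12 13 19
j stops at 6 (4), i stops at 5 (16); swap ⇒ 7 10 11 5 3 4 16 12 13 19
j stops at 5, i stops at 6; i≥j ⇒ return 5. data=7 10 11 5 3 4 16 12 13 19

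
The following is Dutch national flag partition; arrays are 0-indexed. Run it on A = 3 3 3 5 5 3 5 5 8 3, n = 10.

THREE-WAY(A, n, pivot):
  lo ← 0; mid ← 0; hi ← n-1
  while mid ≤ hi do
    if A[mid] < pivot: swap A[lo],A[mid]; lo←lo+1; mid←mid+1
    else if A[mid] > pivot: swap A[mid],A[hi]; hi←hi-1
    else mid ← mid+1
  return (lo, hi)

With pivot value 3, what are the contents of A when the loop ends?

3 3 3 3 3 5 5 8 5 5

lo=0 mid=0 hi=9
3=3: mid=1
3=3: mid=2
3=3: mid=3
5>3: swap(3,9), hi=8 ⇒ 3 3 3 3 5 3 5 5 8 5
3=3: mid=4
5>3: swap(4,8), hi=7 ⇒ 3 3 3 3 8 3 5 5 5 5
8>3: swap(4,7), hi=6 ⇒ 3 3 3 3 5 3 5 8 5 5
5>3: swap(4,6), hi=5 ⇒ 3 3 3 3 5 3 5 8 5 5
5>3: swap(4,5), hi=4 ⇒ 3 3 3 3 3 5 5 8 5 5
3=3: mid=5
done. lo=0 hi=4; A=3 3 3 3 3 5 5 8 5 5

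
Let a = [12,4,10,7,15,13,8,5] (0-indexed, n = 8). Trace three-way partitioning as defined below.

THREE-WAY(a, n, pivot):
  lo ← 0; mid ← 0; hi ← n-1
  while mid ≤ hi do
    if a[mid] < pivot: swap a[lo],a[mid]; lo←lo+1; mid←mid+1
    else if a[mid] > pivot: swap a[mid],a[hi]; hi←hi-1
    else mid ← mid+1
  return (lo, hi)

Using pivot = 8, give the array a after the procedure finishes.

pivot = 8; lo=0, mid=0, hi=7
a[mid]=12>8: swap a[0],a[7]; hi=6 → [5,4,10,7,15,13,8,12]
a[mid]=5<8: swap a[0],a[0]; lo=1,mid=1 → [5,4,10,7,15,13,8,12]
a[mid]=4<8: swap a[1],a[1]; lo=2,mid=2 → [5,4,10,7,15,13,8,12]
a[mid]=10>8: swap a[2],a[6]; hi=5 → [5,4,8,7,15,13,10,12]
a[mid]=8=8: mid=3
a[mid]=7<8: swap a[2],a[3]; lo=3,mid=4 → [5,4,7,8,15,13,10,12]
a[mid]=15>8: swap a[4],a[5]; hi=4 → [5,4,7,8,13,15,10,12]
a[mid]=13>8: swap a[4],a[4]; hi=3 → [5,4,7,8,13,15,10,12]
end: lo=3, hi=3; a = [5,4,7,8,13,15,10,12]

[5,4,7,8,13,15,10,12]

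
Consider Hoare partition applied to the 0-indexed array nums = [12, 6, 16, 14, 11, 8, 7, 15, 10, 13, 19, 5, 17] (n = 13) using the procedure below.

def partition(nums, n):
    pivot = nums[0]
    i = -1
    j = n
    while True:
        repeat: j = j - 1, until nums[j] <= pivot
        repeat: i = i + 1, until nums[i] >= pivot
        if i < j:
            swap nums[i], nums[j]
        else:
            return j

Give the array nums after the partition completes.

pivot=12
j stops at 11 (5), i stops at 0 (12); swap ⇒ [5, 6, 16, 14, 11, 8, 7, 15, 10, 13, 19, 12, 17]
j stops at 8 (10), i stops at 2 (16); swap ⇒ [5, 6, 10, 14, 11, 8, 7, 15, 16, 13, 19, 12, 17]
j stops at 6 (7), i stops at 3 (14); swap ⇒ [5, 6, 10, 7, 11, 8, 14, 15, 16, 13, 19, 12, 17]
j stops at 5, i stops at 6; i≥j ⇒ return 5. nums=[5, 6, 10, 7, 11, 8, 14, 15, 16, 13, 19, 12, 17]

[5, 6, 10, 7, 11, 8, 14, 15, 16, 13, 19, 12, 17]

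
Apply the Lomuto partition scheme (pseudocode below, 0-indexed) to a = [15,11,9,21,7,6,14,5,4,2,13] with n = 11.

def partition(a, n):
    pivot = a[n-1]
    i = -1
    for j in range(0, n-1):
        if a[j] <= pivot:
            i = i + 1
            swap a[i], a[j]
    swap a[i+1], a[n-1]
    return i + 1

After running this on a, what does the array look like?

[11,9,7,6,5,4,2,13,21,14,15]

pivot = a[10] = 13; i = -1
j=0: a[0]=15 > 13 → no swap
j=1: a[1]=11 ≤ 13 → i=0, swap a[0],a[1] → [11,15,9,21,7,6,14,5,4,2,13]
j=2: a[2]=9 ≤ 13 → i=1, swap a[1],a[2] → [11,9,15,21,7,6,14,5,4,2,13]
j=3: a[3]=21 > 13 → no swap
j=4: a[4]=7 ≤ 13 → i=2, swap a[2],a[4] → [11,9,7,21,15,6,14,5,4,2,13]
j=5: a[5]=6 ≤ 13 → i=3, swap a[3],a[5] → [11,9,7,6,15,21,14,5,4,2,13]
j=6: a[6]=14 > 13 → no swap
j=7: a[7]=5 ≤ 13 → i=4, swap a[4],a[7] → [11,9,7,6,5,21,14,15,4,2,13]
j=8: a[8]=4 ≤ 13 → i=5, swap a[5],a[8] → [11,9,7,6,5,4,14,15,21,2,13]
j=9: a[9]=2 ≤ 13 → i=6, swap a[6],a[9] → [11,9,7,6,5,4,2,15,21,14,13]
final swap a[7],a[10] → [11,9,7,6,5,4,2,13,21,14,15]; return 7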